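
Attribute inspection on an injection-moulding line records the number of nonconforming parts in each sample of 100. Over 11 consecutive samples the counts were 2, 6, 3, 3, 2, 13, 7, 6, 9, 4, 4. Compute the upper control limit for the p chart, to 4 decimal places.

0.1212

p̄ = Σdᵢ / (k·n) = 59 / (11 × 100) = 0.05364
UCL = p̄ + 3·√(p̄(1−p̄)/n) = 0.05364 + 3 × √(0.05364×0.94636/100) = 0.05364 + 3 × 0.02253 = 0.12123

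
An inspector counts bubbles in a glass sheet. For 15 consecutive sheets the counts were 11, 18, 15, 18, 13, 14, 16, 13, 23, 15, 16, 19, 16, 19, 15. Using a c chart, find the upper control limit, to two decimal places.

c̄ = (11 + 18 + 15 + 18 + 13 + 14 + 16 + 13 + 23 + 15 + 16 + 19 + 16 + 19 + 15) / 15 = 241 / 15 = 16.0667
UCL = c̄ + 3√c̄ = 16.0667 + 3 × √16.0667 = 16.0667 + 3 × 4.0083 = 28.0916

28.09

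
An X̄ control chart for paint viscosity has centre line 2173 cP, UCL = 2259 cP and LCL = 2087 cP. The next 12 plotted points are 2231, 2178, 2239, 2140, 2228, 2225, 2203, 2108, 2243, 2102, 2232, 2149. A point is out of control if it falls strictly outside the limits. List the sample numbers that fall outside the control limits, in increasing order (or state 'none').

none

All 12 points lie within [2087, 2259].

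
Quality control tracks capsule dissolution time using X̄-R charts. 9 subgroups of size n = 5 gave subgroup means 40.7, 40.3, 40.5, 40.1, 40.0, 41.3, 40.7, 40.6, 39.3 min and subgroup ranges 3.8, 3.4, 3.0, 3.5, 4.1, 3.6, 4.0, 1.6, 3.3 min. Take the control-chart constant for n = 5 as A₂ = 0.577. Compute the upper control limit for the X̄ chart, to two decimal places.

42.33

X̄̄ = (40.7 + 40.3 + 40.5 + 40.1 + 40.0 + 41.3 + 40.7 + 40.6 + 39.3) / 9 = 363.5000 / 9 = 40.3889
R̄ = (3.8 + 3.4 + 3.0 + 3.5 + 4.1 + 3.6 + 4.0 + 1.6 + 3.3) / 9 = 30.3000 / 9 = 3.3667
UCL = X̄̄ + A₂·R̄ = 40.3889 + 0.577 × 3.3667 = 42.3315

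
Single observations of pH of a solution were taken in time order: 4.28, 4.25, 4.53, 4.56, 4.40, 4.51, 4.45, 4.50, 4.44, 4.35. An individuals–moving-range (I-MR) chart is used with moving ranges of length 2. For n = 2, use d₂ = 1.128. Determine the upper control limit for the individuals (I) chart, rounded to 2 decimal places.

4.68

X̄ = (4.28 + 4.25 + 4.53 + 4.56 + 4.40 + 4.51 + 4.45 + 4.50 + 4.44 + 4.35) / 10 = 4.4270
Moving ranges: 0.03, 0.28, 0.03, 0.16, 0.11, 0.06, 0.05, 0.06, 0.09; M̄R̄ = 0.8700 / 9 = 0.0967
UCL = X̄ + 3·M̄R̄/d₂ = 4.4270 + 3 × 0.0967 / 1.128 = 4.6841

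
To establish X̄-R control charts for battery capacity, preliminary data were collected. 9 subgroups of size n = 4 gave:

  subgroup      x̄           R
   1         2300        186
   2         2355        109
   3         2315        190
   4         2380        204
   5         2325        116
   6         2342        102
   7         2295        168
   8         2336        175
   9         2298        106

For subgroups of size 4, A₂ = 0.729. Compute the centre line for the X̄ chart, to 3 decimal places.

X̄̄ = (2300 + 2355 + 2315 + 2380 + 2325 + 2342 + 2295 + 2336 + 2298) / 9 = 20946.0000 / 9 = 2327.3333
CL = X̄̄ = 2327.3333

2327.333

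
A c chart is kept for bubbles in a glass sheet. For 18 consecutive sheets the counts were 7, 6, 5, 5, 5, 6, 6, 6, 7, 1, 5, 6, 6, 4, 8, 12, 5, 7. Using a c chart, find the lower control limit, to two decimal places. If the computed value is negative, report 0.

c̄ = (7 + 6 + 5 + 5 + 5 + 6 + 6 + 6 + 7 + 1 + 5 + 6 + 6 + 4 + 8 + 12 + 5 + 7) / 18 = 107 / 18 = 5.9444
LCL = c̄ − 3√c̄ = 5.9444 − 3 × 2.4381 = -1.3699 → 0 (cannot be negative)

0.00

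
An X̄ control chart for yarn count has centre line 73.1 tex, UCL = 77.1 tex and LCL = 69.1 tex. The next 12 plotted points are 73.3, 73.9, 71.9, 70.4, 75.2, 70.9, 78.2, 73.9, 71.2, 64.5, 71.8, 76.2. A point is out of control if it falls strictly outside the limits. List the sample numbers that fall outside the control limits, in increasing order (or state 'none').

Compare each point to [69.1, 77.1]: sample 7 = 78.2 > UCL; sample 10 = 64.5 < LCL.

7, 10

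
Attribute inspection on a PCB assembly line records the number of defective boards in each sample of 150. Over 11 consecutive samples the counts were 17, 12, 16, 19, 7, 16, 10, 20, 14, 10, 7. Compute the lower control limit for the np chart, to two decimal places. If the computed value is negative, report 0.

p̄ = Σdᵢ / (k·n) = 148 / (11 × 150) = 0.08970
LCL = np̄ − 3·√(np̄(1−p̄)) = 13.4545 − 3 × 3.4997 = 2.9555

2.96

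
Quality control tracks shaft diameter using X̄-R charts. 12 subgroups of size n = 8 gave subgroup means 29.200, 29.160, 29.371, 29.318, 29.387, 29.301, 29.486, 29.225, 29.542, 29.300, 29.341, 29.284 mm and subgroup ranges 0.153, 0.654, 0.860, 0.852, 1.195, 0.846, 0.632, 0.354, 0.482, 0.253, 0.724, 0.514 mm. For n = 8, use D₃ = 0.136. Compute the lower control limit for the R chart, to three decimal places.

0.085

R̄ = (0.153 + 0.654 + 0.860 + 0.852 + 1.195 + 0.846 + 0.632 + 0.354 + 0.482 + 0.253 + 0.724 + 0.514) / 12 = 7.5190 / 12 = 0.6266
LCL_R = D₃·R̄ = 0.136 × 0.6266 = 0.0852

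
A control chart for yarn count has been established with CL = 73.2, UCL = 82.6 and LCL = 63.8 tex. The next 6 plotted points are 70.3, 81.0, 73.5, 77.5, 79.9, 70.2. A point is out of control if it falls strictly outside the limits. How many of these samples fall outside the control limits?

All 6 points lie within [63.8, 82.6].

0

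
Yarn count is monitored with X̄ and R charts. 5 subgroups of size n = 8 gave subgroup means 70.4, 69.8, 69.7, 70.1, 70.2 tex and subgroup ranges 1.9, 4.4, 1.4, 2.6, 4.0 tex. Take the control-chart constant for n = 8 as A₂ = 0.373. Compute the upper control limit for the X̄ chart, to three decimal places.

X̄̄ = (70.4 + 69.8 + 69.7 + 70.1 + 70.2) / 5 = 350.2000 / 5 = 70.0400
R̄ = (1.9 + 4.4 + 1.4 + 2.6 + 4.0) / 5 = 14.3000 / 5 = 2.8600
UCL = X̄̄ + A₂·R̄ = 70.0400 + 0.373 × 2.8600 = 71.1068

71.107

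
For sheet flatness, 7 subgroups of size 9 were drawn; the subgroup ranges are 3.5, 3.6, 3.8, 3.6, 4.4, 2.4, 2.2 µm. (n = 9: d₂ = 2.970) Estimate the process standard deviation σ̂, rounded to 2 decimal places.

R̄ = (3.5 + 3.6 + 3.8 + 3.6 + 4.4 + 2.4 + 2.2) / 7 = 3.3571
σ̂ = R̄ / d₂ = 3.3571 / 2.970 = 1.1304

1.13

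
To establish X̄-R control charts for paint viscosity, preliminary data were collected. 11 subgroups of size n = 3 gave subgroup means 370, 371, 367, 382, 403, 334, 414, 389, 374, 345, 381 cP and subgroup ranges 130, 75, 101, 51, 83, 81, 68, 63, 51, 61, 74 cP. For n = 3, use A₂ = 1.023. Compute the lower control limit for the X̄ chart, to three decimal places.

X̄̄ = (370 + 371 + 367 + 382 + 403 + 334 + 414 + 389 + 374 + 345 + 381) / 11 = 4130.0000 / 11 = 375.4545
R̄ = (130 + 75 + 101 + 51 + 83 + 81 + 68 + 63 + 51 + 61 + 74) / 11 = 838.0000 / 11 = 76.1818
LCL = X̄̄ − A₂·R̄ = 375.4545 − 1.023 × 76.1818 = 297.5205

297.521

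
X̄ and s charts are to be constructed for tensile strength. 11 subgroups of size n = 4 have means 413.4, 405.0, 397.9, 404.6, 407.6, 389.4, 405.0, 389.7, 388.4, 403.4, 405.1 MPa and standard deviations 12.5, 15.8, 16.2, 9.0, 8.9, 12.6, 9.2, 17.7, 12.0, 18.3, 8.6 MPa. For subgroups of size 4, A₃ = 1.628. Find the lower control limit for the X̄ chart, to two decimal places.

X̄̄ = (413.4 + 405.0 + 397.9 + 404.6 + 407.6 + 389.4 + 405.0 + 389.7 + 388.4 + 403.4 + 405.1) / 11 = 400.8636
s̄ = (12.5 + 15.8 + 16.2 + 9.0 + 8.9 + 12.6 + 9.2 + 17.7 + 12.0 + 18.3 + 8.6) / 11 = 12.8000
LCL = X̄̄ − A₃·s̄ = 400.8636 − 1.628 × 12.8000 = 380.0252

380.03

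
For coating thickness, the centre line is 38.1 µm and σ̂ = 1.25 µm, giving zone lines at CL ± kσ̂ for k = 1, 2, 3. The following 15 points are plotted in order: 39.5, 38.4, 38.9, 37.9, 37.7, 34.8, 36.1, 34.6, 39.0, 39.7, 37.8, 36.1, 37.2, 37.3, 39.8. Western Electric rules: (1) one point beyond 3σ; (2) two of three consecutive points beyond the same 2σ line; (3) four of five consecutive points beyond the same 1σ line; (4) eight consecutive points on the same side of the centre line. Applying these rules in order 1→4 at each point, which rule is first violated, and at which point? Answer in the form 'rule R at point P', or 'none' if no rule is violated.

Zone of each point (C = within 1σ̂, B = 1σ̂–2σ̂, A = 2σ̂–3σ̂, * = beyond 3σ̂; sign = side of CL): 1:+B, 2:+C, 3:+C, 4:-C, 5:-C, 6:-A, 7:-B, 8:-A, 9:+C, 10:+B, 11:-C, 12:-B, 13:-C, 14:-C, 15:+B
Rule 2 (two of three consecutive points beyond the same 2σ limit) is satisfied at point 8.

rule 2 at point 8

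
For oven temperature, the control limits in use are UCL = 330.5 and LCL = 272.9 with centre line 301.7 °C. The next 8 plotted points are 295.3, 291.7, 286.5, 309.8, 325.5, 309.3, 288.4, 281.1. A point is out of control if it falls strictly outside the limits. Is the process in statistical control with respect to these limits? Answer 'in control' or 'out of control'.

All 8 points lie within [272.9, 330.5].

in control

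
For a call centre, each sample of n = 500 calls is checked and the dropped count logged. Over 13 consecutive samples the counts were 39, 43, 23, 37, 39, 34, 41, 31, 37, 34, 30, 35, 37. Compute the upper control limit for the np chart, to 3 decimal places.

52.587

p̄ = Σdᵢ / (k·n) = 460 / (13 × 500) = 0.07077
UCL = np̄ + 3·√(np̄(1−p̄)) = 35.3846 + 3 × √(35.3846×0.92923) = 35.3846 + 3 × 5.7341 = 52.5871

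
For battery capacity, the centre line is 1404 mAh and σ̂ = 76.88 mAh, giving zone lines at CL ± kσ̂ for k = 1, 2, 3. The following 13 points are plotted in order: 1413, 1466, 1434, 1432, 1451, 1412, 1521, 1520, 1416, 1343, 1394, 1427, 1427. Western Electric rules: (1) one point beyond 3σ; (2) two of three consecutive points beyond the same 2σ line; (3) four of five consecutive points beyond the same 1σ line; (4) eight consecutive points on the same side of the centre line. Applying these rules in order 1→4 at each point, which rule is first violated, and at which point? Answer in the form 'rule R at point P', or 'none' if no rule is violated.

rule 4 at point 8

Zone of each point (C = within 1σ̂, B = 1σ̂–2σ̂, A = 2σ̂–3σ̂, * = beyond 3σ̂; sign = side of CL): 1:+C, 2:+C, 3:+C, 4:+C, 5:+C, 6:+C, 7:+B, 8:+B, 9:+C, 10:-C, 11:-C, 12:+C, 13:+C
Rule 4 (eight consecutive points on the same side of the centre line) is satisfied at point 8.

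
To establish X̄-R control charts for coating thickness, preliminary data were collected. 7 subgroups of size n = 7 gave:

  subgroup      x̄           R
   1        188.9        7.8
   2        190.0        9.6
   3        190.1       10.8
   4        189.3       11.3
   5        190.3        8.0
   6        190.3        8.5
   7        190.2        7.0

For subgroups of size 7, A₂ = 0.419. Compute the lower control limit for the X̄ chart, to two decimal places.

X̄̄ = (188.9 + 190.0 + 190.1 + 189.3 + 190.3 + 190.3 + 190.2) / 7 = 1329.1000 / 7 = 189.8714
R̄ = (7.8 + 9.6 + 10.8 + 11.3 + 8.0 + 8.5 + 7.0) / 7 = 63.0000 / 7 = 9.0000
LCL = X̄̄ − A₂·R̄ = 189.8714 − 0.419 × 9.0000 = 186.1004

186.10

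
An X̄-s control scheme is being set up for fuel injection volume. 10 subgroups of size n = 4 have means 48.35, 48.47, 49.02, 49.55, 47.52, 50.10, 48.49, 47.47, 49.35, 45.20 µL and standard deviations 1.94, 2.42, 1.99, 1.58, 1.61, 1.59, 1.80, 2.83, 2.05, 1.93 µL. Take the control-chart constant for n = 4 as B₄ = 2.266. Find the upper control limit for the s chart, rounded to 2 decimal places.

s̄ = (1.94 + 2.42 + 1.99 + 1.58 + 1.61 + 1.59 + 1.80 + 2.83 + 2.05 + 1.93) / 10 = 1.9740
UCL_s = B₄·s̄ = 2.266 × 1.9740 = 4.4731

4.47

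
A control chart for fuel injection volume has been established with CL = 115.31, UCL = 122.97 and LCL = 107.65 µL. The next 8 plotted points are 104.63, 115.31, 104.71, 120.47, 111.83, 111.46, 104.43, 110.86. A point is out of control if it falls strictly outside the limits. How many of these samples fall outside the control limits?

3

Compare each point to [107.65, 122.97]: sample 1 = 104.63 < LCL; sample 3 = 104.71 < LCL; sample 7 = 104.43 < LCL.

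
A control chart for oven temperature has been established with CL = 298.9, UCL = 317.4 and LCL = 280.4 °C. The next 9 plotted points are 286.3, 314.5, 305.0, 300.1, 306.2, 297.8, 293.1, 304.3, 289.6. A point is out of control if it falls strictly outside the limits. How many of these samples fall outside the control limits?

0

All 9 points lie within [280.4, 317.4].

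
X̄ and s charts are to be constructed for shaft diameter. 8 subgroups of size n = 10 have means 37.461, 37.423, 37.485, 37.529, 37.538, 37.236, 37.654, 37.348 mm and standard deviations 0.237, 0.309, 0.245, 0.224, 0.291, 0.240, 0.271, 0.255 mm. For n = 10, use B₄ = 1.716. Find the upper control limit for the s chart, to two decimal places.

s̄ = (0.237 + 0.309 + 0.245 + 0.224 + 0.291 + 0.240 + 0.271 + 0.255) / 8 = 0.2590
UCL_s = B₄·s̄ = 1.716 × 0.2590 = 0.4444

0.44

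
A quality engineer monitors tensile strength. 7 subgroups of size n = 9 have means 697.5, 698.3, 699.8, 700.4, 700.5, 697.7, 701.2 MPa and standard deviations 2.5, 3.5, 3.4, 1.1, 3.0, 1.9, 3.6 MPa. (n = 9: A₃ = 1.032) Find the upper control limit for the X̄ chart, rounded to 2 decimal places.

X̄̄ = (697.5 + 698.3 + 699.8 + 700.4 + 700.5 + 697.7 + 701.2) / 7 = 699.3429
s̄ = (2.5 + 3.5 + 3.4 + 1.1 + 3.0 + 1.9 + 3.6) / 7 = 2.7143
UCL = X̄̄ + A₃·s̄ = 699.3429 + 1.032 × 2.7143 = 702.1440

702.14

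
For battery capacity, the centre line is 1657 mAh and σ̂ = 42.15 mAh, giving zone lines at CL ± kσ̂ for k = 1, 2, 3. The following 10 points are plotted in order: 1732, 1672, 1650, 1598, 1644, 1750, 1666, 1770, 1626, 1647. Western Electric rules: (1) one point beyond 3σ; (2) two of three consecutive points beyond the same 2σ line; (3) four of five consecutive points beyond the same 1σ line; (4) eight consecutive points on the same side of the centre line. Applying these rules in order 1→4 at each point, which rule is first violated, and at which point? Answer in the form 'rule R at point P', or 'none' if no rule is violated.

rule 2 at point 8

Zone of each point (C = within 1σ̂, B = 1σ̂–2σ̂, A = 2σ̂–3σ̂, * = beyond 3σ̂; sign = side of CL): 1:+B, 2:+C, 3:-C, 4:-B, 5:-C, 6:+A, 7:+C, 8:+A, 9:-C, 10:-C
Rule 2 (two of three consecutive points beyond the same 2σ limit) is satisfied at point 8.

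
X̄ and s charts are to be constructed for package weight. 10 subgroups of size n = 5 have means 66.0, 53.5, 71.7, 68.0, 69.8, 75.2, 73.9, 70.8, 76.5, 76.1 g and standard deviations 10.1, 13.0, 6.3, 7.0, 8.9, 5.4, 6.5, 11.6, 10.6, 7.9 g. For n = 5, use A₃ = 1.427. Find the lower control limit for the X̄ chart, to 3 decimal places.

X̄̄ = (66.0 + 53.5 + 71.7 + 68.0 + 69.8 + 75.2 + 73.9 + 70.8 + 76.5 + 76.1) / 10 = 70.1500
s̄ = (10.1 + 13.0 + 6.3 + 7.0 + 8.9 + 5.4 + 6.5 + 11.6 + 10.6 + 7.9) / 10 = 8.7300
LCL = X̄̄ − A₃·s̄ = 70.1500 − 1.427 × 8.7300 = 57.6923

57.692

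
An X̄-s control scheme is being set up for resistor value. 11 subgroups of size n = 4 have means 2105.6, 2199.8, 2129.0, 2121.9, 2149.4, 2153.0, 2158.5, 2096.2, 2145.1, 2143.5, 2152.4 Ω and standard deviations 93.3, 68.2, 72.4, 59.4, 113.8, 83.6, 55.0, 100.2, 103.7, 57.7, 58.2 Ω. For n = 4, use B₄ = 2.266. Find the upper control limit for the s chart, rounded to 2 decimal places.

178.29

s̄ = (93.3 + 68.2 + 72.4 + 59.4 + 113.8 + 83.6 + 55.0 + 100.2 + 103.7 + 57.7 + 58.2) / 11 = 78.6818
UCL_s = B₄·s̄ = 2.266 × 78.6818 = 178.2930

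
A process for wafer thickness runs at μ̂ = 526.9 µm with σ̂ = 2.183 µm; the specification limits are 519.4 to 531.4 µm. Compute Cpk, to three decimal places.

Cpu = (USL − μ̂) / (3σ̂) = (531.4 − 526.9) / (3 × 2.183) = 0.6871; Cpl = (μ̂ − LSL) / (3σ̂) = (526.9 − 519.4) / (3 × 2.183) = 1.1452; Cpk = min(Cpu, Cpl) = 0.6871

0.687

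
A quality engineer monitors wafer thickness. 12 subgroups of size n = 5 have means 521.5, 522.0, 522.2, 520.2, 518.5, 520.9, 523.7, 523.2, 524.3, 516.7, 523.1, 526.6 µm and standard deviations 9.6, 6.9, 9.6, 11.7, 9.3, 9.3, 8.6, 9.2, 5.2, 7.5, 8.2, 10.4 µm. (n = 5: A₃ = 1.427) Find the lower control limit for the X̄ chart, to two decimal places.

X̄̄ = (521.5 + 522.0 + 522.2 + 520.2 + 518.5 + 520.9 + 523.7 + 523.2 + 524.3 + 516.7 + 523.1 + 526.6) / 12 = 521.9083
s̄ = (9.6 + 6.9 + 9.6 + 11.7 + 9.3 + 9.3 + 8.6 + 9.2 + 5.2 + 7.5 + 8.2 + 10.4) / 12 = 8.7917
LCL = X̄̄ − A₃·s̄ = 521.9083 − 1.427 × 8.7917 = 509.3626

509.36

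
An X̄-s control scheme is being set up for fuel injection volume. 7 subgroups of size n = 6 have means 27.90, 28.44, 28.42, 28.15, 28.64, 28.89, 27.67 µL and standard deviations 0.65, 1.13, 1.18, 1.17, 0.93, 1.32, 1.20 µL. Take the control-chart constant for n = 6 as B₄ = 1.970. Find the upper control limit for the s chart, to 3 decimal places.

2.133

s̄ = (0.65 + 1.13 + 1.18 + 1.17 + 0.93 + 1.32 + 1.20) / 7 = 1.0829
UCL_s = B₄·s̄ = 1.970 × 1.0829 = 2.1332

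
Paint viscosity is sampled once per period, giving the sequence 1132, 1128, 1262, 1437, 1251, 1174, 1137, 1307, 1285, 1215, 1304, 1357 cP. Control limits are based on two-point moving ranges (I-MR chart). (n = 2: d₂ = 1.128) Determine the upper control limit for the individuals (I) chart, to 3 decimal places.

1494.973

X̄ = (1132 + 1128 + 1262 + 1437 + 1251 + 1174 + 1137 + 1307 + 1285 + 1215 + 1304 + 1357) / 12 = 1249.0833
Moving ranges: 4, 134, 175, 186, 77, 37, 170, 22, 70, 89, 53; M̄R̄ = 1017.0000 / 11 = 92.4545
UCL = X̄ + 3·M̄R̄/d₂ = 1249.0833 + 3 × 92.4545 / 1.128 = 1494.9731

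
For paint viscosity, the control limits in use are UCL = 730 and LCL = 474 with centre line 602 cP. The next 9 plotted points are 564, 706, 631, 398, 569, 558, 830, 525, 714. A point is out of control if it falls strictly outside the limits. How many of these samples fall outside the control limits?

2

Compare each point to [474, 730]: sample 4 = 398 < LCL; sample 7 = 830 > UCL.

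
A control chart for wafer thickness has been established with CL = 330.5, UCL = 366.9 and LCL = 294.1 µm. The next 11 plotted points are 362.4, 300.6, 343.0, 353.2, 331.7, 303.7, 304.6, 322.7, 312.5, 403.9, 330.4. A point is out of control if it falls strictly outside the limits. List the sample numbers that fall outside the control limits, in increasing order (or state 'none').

10

Compare each point to [294.1, 366.9]: sample 10 = 403.9 > UCL.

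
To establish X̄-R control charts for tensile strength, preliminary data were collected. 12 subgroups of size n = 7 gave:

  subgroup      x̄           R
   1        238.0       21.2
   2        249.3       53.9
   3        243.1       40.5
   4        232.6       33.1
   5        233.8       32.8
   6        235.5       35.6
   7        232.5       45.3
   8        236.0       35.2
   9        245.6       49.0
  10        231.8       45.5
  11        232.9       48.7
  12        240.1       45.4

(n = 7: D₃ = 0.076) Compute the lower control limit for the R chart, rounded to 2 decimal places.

3.08

R̄ = (21.2 + 53.9 + 40.5 + 33.1 + 32.8 + 35.6 + 45.3 + 35.2 + 49.0 + 45.5 + 48.7 + 45.4) / 12 = 486.2000 / 12 = 40.5167
LCL_R = D₃·R̄ = 0.076 × 40.5167 = 3.0793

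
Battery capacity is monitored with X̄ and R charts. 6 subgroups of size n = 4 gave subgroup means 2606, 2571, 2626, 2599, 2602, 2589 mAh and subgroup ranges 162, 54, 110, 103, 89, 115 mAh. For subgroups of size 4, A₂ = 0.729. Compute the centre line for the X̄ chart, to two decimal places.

2598.83

X̄̄ = (2606 + 2571 + 2626 + 2599 + 2602 + 2589) / 6 = 15593.0000 / 6 = 2598.8333
CL = X̄̄ = 2598.8333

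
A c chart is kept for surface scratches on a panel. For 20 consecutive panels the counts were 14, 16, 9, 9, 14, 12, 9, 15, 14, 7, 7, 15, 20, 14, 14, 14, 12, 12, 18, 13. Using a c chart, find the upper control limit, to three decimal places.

c̄ = (14 + 16 + 9 + 9 + 14 + 12 + 9 + 15 + 14 + 7 + 7 + 15 + 20 + 14 + 14 + 14 + 12 + 12 + 18 + 13) / 20 = 258 / 20 = 12.9000
UCL = c̄ + 3√c̄ = 12.9000 + 3 × √12.9000 = 12.9000 + 3 × 3.5917 = 23.6750

23.675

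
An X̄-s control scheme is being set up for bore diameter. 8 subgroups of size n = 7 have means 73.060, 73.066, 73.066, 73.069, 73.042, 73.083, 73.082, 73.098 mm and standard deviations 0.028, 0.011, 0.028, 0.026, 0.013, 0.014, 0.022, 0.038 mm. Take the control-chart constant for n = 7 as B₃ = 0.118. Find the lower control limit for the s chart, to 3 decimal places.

s̄ = (0.028 + 0.011 + 0.028 + 0.026 + 0.013 + 0.014 + 0.022 + 0.038) / 8 = 0.0225
LCL_s = B₃·s̄ = 0.118 × 0.0225 = 0.0027

0.003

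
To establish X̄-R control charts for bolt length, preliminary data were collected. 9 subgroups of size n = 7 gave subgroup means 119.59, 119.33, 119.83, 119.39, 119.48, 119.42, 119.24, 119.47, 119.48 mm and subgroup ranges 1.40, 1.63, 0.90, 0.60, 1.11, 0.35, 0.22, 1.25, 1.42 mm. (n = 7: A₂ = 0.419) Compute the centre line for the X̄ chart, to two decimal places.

X̄̄ = (119.59 + 119.33 + 119.83 + 119.39 + 119.48 + 119.42 + 119.24 + 119.47 + 119.48) / 9 = 1075.2300 / 9 = 119.4700
CL = X̄̄ = 119.4700

119.47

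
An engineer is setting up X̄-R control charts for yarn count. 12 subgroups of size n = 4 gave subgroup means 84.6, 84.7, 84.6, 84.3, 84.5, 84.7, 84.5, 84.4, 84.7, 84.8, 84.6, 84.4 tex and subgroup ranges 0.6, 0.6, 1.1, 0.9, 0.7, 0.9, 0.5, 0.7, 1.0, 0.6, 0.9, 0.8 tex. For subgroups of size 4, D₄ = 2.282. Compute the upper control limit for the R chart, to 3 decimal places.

1.769

R̄ = (0.6 + 0.6 + 1.1 + 0.9 + 0.7 + 0.9 + 0.5 + 0.7 + 1.0 + 0.6 + 0.9 + 0.8) / 12 = 9.3000 / 12 = 0.7750
UCL_R = D₄·R̄ = 2.282 × 0.7750 = 1.7686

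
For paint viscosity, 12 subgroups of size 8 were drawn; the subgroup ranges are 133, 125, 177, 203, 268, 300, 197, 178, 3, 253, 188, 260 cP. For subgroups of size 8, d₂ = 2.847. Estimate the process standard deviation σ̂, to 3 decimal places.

R̄ = (133 + 125 + 177 + 203 + 268 + 300 + 197 + 178 + 3 + 253 + 188 + 260) / 12 = 190.4167
σ̂ = R̄ / d₂ = 190.4167 / 2.847 = 66.8833

66.883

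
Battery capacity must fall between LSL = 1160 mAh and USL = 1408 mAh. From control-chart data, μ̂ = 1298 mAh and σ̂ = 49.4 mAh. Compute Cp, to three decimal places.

Cp = (USL − LSL) / (6σ̂) = (1408 − 1160) / (6 × 49.4) = 248.0000 / 296.4000 = 0.8367

0.837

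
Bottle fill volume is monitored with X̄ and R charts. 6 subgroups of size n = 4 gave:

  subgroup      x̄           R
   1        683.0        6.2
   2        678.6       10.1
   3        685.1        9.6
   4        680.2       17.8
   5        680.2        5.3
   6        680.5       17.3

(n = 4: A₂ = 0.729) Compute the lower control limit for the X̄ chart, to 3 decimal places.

673.211

X̄̄ = (683.0 + 678.6 + 685.1 + 680.2 + 680.2 + 680.5) / 6 = 4087.6000 / 6 = 681.2667
R̄ = (6.2 + 10.1 + 9.6 + 17.8 + 5.3 + 17.3) / 6 = 66.3000 / 6 = 11.0500
LCL = X̄̄ − A₂·R̄ = 681.2667 − 0.729 × 11.0500 = 673.2112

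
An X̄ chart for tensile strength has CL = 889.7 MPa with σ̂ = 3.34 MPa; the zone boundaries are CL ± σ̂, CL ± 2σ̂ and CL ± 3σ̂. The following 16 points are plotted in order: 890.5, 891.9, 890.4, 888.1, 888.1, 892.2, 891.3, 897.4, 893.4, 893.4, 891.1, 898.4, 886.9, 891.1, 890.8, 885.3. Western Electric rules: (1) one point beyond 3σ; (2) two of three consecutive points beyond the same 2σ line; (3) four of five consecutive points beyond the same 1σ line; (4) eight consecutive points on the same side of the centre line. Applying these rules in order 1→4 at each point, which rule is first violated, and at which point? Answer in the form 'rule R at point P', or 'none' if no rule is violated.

rule 3 at point 12

Zone of each point (C = within 1σ̂, B = 1σ̂–2σ̂, A = 2σ̂–3σ̂, * = beyond 3σ̂; sign = side of CL): 1:+C, 2:+C, 3:+C, 4:-C, 5:-C, 6:+C, 7:+C, 8:+A, 9:+B, 10:+B, 11:+C, 12:+A, 13:-C, 14:+C, 15:+C, 16:-B
Rule 3 (four of five consecutive points beyond the same 1σ limit) is satisfied at point 12.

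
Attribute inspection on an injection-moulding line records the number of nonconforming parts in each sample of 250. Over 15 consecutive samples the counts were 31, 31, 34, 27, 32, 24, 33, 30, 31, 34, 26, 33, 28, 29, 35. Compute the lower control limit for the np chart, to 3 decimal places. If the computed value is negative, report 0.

15.002

p̄ = Σdᵢ / (k·n) = 458 / (15 × 250) = 0.12213
LCL = np̄ − 3·√(np̄(1−p̄)) = 30.5333 − 3 × 5.1773 = 15.0015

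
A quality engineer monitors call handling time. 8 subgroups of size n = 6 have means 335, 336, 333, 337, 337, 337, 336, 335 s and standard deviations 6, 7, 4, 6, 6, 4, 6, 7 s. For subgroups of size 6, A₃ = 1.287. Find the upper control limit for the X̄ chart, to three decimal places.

X̄̄ = (335 + 336 + 333 + 337 + 337 + 337 + 336 + 335) / 8 = 335.7500
s̄ = (6 + 7 + 4 + 6 + 6 + 4 + 6 + 7) / 8 = 5.7500
UCL = X̄̄ + A₃·s̄ = 335.7500 + 1.287 × 5.7500 = 343.1503

343.150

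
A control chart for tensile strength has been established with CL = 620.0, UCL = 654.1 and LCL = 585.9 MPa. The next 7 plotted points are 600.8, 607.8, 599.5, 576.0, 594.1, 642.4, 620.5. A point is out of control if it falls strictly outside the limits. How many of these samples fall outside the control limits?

1

Compare each point to [585.9, 654.1]: sample 4 = 576.0 < LCL.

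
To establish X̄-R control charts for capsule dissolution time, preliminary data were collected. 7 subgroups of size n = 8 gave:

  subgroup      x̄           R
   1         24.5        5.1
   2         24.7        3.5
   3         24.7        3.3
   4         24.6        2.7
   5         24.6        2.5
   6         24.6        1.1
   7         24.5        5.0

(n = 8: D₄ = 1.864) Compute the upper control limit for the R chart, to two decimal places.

R̄ = (5.1 + 3.5 + 3.3 + 2.7 + 2.5 + 1.1 + 5.0) / 7 = 23.2000 / 7 = 3.3143
UCL_R = D₄·R̄ = 1.864 × 3.3143 = 6.1778

6.18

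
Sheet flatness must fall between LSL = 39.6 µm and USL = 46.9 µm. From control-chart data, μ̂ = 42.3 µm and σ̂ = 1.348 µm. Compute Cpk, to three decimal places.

0.668

Cpu = (USL − μ̂) / (3σ̂) = (46.9 − 42.3) / (3 × 1.348) = 1.1375; Cpl = (μ̂ − LSL) / (3σ̂) = (42.3 − 39.6) / (3 × 1.348) = 0.6677; Cpk = min(Cpu, Cpl) = 0.6677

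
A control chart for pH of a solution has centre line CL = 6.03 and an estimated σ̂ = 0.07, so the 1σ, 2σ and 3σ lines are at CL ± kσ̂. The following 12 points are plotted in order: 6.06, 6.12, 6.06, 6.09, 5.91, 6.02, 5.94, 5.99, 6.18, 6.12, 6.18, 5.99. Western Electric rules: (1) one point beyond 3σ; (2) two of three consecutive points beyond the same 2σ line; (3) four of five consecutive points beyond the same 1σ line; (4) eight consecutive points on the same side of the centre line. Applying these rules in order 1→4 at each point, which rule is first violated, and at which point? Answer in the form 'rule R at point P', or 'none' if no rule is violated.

Zone of each point (C = within 1σ̂, B = 1σ̂–2σ̂, A = 2σ̂–3σ̂, * = beyond 3σ̂; sign = side of CL): 1:+C, 2:+B, 3:+C, 4:+C, 5:-B, 6:-C, 7:-B, 8:-C, 9:+A, 10:+B, 11:+A, 12:-C
Rule 2 (two of three consecutive points beyond the same 2σ limit) is satisfied at point 11.

rule 2 at point 11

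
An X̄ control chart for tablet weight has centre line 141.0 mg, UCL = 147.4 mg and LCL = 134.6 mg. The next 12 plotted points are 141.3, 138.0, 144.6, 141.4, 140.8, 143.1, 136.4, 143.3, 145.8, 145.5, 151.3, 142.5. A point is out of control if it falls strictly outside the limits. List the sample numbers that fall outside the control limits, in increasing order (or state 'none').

Compare each point to [134.6, 147.4]: sample 11 = 151.3 > UCL.

11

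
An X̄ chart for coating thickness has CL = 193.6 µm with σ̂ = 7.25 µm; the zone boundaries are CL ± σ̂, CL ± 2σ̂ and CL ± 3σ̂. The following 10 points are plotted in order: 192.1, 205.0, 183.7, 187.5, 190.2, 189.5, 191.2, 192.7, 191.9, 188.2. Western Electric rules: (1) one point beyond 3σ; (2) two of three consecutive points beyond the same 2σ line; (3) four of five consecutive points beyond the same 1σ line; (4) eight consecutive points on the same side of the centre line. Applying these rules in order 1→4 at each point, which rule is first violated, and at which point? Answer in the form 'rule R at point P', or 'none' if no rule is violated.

Zone of each point (C = within 1σ̂, B = 1σ̂–2σ̂, A = 2σ̂–3σ̂, * = beyond 3σ̂; sign = side of CL): 1:-C, 2:+B, 3:-B, 4:-C, 5:-C, 6:-C, 7:-C, 8:-C, 9:-C, 10:-C
Rule 4 (eight consecutive points on the same side of the centre line) is satisfied at point 10.

rule 4 at point 10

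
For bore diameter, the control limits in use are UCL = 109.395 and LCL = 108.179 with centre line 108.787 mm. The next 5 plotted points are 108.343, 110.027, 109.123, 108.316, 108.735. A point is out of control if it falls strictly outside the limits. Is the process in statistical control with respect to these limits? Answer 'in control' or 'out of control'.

Compare each point to [108.179, 109.395]: sample 2 = 110.027 > UCL.

out of control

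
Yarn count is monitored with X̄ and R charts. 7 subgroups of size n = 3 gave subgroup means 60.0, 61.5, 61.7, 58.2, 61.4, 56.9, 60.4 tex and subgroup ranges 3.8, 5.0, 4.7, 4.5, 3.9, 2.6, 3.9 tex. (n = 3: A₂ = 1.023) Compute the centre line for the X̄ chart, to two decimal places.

X̄̄ = (60.0 + 61.5 + 61.7 + 58.2 + 61.4 + 56.9 + 60.4) / 7 = 420.1000 / 7 = 60.0143
CL = X̄̄ = 60.0143

60.01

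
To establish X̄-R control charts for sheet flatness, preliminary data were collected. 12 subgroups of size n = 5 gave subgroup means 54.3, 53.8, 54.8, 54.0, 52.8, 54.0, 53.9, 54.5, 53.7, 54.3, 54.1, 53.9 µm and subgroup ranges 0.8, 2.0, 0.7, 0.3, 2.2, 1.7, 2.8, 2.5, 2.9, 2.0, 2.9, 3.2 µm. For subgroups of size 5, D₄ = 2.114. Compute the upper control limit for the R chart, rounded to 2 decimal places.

4.23

R̄ = (0.8 + 2.0 + 0.7 + 0.3 + 2.2 + 1.7 + 2.8 + 2.5 + 2.9 + 2.0 + 2.9 + 3.2) / 12 = 24.0000 / 12 = 2.0000
UCL_R = D₄·R̄ = 2.114 × 2.0000 = 4.2280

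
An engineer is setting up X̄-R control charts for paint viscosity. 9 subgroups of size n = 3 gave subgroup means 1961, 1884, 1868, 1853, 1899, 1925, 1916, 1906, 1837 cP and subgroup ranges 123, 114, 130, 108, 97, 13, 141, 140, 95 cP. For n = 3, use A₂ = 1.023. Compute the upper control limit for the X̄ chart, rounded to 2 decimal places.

2003.57

X̄̄ = (1961 + 1884 + 1868 + 1853 + 1899 + 1925 + 1916 + 1906 + 1837) / 9 = 17049.0000 / 9 = 1894.3333
R̄ = (123 + 114 + 130 + 108 + 97 + 13 + 141 + 140 + 95) / 9 = 961.0000 / 9 = 106.7778
UCL = X̄̄ + A₂·R̄ = 1894.3333 + 1.023 × 106.7778 = 2003.5670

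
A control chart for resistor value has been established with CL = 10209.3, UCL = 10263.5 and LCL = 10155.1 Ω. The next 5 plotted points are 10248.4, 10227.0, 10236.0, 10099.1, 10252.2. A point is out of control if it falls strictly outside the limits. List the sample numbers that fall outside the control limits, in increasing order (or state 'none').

4

Compare each point to [10155.1, 10263.5]: sample 4 = 10099.1 < LCL.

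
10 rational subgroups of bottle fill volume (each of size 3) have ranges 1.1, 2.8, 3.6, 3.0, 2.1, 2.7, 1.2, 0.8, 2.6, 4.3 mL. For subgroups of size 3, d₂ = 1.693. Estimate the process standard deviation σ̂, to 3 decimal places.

1.429

R̄ = (1.1 + 2.8 + 3.6 + 3.0 + 2.1 + 2.7 + 1.2 + 0.8 + 2.6 + 4.3) / 10 = 2.4200
σ̂ = R̄ / d₂ = 2.4200 / 1.693 = 1.4294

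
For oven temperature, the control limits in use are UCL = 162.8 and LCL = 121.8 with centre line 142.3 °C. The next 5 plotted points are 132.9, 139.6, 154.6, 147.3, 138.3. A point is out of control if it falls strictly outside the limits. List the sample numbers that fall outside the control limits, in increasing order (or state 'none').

none

All 5 points lie within [121.8, 162.8].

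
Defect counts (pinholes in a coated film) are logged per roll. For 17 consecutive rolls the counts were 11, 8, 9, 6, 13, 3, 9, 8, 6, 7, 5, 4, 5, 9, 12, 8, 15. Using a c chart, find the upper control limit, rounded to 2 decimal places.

16.67

c̄ = (11 + 8 + 9 + 6 + 13 + 3 + 9 + 8 + 6 + 7 + 5 + 4 + 5 + 9 + 12 + 8 + 15) / 17 = 138 / 17 = 8.1176
UCL = c̄ + 3√c̄ = 8.1176 + 3 × √8.1176 = 8.1176 + 3 × 2.8491 = 16.6651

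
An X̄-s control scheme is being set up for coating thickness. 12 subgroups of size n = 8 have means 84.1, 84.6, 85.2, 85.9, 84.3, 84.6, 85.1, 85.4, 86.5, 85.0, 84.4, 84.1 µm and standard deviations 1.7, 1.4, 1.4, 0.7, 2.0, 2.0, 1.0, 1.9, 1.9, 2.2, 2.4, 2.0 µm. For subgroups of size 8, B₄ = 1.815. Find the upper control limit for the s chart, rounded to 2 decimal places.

3.12

s̄ = (1.7 + 1.4 + 1.4 + 0.7 + 2.0 + 2.0 + 1.0 + 1.9 + 1.9 + 2.2 + 2.4 + 2.0) / 12 = 1.7167
UCL_s = B₄·s̄ = 1.815 × 1.7167 = 3.1158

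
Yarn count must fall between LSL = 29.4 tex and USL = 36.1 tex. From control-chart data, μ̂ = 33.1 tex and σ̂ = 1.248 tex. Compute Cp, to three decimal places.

0.895

Cp = (USL − LSL) / (6σ̂) = (36.1 − 29.4) / (6 × 1.248) = 6.7000 / 7.4880 = 0.8948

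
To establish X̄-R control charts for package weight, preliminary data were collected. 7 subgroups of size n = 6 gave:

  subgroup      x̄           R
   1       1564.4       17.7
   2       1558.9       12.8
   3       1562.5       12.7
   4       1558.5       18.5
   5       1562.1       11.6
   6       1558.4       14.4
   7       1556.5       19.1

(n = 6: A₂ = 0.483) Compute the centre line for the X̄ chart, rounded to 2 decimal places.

1560.19

X̄̄ = (1564.4 + 1558.9 + 1562.5 + 1558.5 + 1562.1 + 1558.4 + 1556.5) / 7 = 10921.3000 / 7 = 1560.1857
CL = X̄̄ = 1560.1857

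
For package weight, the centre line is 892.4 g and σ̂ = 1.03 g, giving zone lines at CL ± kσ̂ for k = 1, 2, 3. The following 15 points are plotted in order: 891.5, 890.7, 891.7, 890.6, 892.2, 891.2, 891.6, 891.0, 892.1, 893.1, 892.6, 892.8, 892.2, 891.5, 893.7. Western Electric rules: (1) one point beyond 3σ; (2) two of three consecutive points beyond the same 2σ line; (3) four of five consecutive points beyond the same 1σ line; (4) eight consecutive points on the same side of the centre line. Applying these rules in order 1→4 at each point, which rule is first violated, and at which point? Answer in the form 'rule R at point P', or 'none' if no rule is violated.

Zone of each point (C = within 1σ̂, B = 1σ̂–2σ̂, A = 2σ̂–3σ̂, * = beyond 3σ̂; sign = side of CL): 1:-C, 2:-B, 3:-C, 4:-B, 5:-C, 6:-B, 7:-C, 8:-B, 9:-C, 10:+C, 11:+C, 12:+C, 13:-C, 14:-C, 15:+B
Rule 4 (eight consecutive points on the same side of the centre line) is satisfied at point 8.

rule 4 at point 8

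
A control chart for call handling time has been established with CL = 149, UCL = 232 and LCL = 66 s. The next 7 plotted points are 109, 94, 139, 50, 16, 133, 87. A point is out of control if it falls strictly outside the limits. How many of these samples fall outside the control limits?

2

Compare each point to [66, 232]: sample 4 = 50 < LCL; sample 5 = 16 < LCL.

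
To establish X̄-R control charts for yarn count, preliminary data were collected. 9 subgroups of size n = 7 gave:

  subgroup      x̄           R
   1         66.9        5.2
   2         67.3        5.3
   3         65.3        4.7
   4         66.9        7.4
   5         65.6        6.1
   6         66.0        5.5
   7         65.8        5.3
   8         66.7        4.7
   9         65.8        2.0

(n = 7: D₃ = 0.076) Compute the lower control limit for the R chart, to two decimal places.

R̄ = (5.2 + 5.3 + 4.7 + 7.4 + 6.1 + 5.5 + 5.3 + 4.7 + 2.0) / 9 = 46.2000 / 9 = 5.1333
LCL_R = D₃·R̄ = 0.076 × 5.1333 = 0.3901

0.39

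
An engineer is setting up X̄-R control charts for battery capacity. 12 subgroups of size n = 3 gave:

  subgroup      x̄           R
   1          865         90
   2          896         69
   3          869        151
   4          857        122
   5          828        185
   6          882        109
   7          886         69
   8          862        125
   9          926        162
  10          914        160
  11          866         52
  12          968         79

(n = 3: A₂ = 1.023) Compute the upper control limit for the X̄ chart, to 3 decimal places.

1001.965

X̄̄ = (865 + 896 + 869 + 857 + 828 + 882 + 886 + 862 + 926 + 914 + 866 + 968) / 12 = 10619.0000 / 12 = 884.9167
R̄ = (90 + 69 + 151 + 122 + 185 + 109 + 69 + 125 + 162 + 160 + 52 + 79) / 12 = 1373.0000 / 12 = 114.4167
UCL = X̄̄ + A₂·R̄ = 884.9167 + 1.023 × 114.4167 = 1001.9649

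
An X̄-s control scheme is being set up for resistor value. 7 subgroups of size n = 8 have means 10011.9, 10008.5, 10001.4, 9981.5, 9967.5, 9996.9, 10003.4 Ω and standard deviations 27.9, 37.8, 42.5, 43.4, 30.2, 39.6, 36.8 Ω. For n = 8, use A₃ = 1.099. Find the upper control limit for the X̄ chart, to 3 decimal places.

X̄̄ = (10011.9 + 10008.5 + 10001.4 + 9981.5 + 9967.5 + 9996.9 + 10003.4) / 7 = 9995.8714
s̄ = (27.9 + 37.8 + 42.5 + 43.4 + 30.2 + 39.6 + 36.8) / 7 = 36.8857
UCL = X̄̄ + A₃·s̄ = 9995.8714 + 1.099 × 36.8857 = 10036.4088

10036.409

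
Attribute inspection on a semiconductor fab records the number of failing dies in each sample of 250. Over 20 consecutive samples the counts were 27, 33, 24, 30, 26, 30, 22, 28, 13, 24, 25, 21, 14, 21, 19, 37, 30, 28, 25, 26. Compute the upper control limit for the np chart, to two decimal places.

39.42

p̄ = Σdᵢ / (k·n) = 503 / (20 × 250) = 0.10060
UCL = np̄ + 3·√(np̄(1−p̄)) = 25.1500 + 3 × √(25.1500×0.89940) = 25.1500 + 3 × 4.7560 = 39.4181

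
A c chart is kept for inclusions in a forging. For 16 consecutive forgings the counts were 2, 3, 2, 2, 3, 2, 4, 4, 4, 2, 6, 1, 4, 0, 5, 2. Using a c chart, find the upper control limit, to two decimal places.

7.96

c̄ = (2 + 3 + 2 + 2 + 3 + 2 + 4 + 4 + 4 + 2 + 6 + 1 + 4 + 0 + 5 + 2) / 16 = 46 / 16 = 2.8750
UCL = c̄ + 3√c̄ = 2.8750 + 3 × √2.8750 = 2.8750 + 3 × 1.6956 = 7.9617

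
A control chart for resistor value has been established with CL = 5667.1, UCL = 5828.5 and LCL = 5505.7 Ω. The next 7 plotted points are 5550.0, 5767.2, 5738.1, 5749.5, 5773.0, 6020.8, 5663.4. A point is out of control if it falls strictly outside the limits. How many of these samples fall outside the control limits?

Compare each point to [5505.7, 5828.5]: sample 6 = 6020.8 > UCL.

1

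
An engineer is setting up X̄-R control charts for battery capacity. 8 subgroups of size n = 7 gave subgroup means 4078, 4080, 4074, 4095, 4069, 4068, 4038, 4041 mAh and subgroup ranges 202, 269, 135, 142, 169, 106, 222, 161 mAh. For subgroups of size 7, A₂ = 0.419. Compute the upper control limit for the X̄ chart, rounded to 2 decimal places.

4141.51

X̄̄ = (4078 + 4080 + 4074 + 4095 + 4069 + 4068 + 4038 + 4041) / 8 = 32543.0000 / 8 = 4067.8750
R̄ = (202 + 269 + 135 + 142 + 169 + 106 + 222 + 161) / 8 = 1406.0000 / 8 = 175.7500
UCL = X̄̄ + A₂·R̄ = 4067.8750 + 0.419 × 175.7500 = 4141.5143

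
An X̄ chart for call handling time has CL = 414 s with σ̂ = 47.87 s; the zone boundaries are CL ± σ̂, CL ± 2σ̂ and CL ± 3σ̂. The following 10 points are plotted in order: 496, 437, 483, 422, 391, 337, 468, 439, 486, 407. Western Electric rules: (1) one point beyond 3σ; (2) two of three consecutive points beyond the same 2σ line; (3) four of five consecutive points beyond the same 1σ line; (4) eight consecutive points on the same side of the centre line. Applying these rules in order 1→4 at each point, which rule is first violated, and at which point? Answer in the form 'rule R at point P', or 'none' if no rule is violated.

none

Zone of each point (C = within 1σ̂, B = 1σ̂–2σ̂, A = 2σ̂–3σ̂, * = beyond 3σ̂; sign = side of CL): 1:+B, 2:+C, 3:+B, 4:+C, 5:-C, 6:-B, 7:+B, 8:+C, 9:+B, 10:-C
No rule fires across all 10 points.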